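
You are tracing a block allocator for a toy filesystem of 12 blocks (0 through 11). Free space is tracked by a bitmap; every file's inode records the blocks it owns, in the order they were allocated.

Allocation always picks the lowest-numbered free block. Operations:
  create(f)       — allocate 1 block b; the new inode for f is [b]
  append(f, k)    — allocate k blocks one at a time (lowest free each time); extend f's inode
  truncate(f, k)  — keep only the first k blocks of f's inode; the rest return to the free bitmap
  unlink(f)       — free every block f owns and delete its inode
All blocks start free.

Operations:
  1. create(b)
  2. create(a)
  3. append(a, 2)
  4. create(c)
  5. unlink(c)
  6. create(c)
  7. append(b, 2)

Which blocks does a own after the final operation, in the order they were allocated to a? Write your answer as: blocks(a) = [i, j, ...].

blocks(a) = [1, 2, 3]

after create(b) → b:[0]  free=[F...........]
after create(a) → a:[1], b:[0]  free=[FF..........]
after append(a, 2) → a:[1, 2, 3], b:[0]  free=[FFFF........]
after create(c) → a:[1, 2, 3], b:[0], c:[4]  free=[FFFFF.......]
after unlink(c) → a:[1, 2, 3], b:[0]  free=[FFFF........]
after create(c) → a:[1, 2, 3], b:[0], c:[4]  free=[FFFFF.......]
after append(b, 2) → a:[1, 2, 3], b:[0, 5, 6], c:[4]  free=[FFFFFFF.....]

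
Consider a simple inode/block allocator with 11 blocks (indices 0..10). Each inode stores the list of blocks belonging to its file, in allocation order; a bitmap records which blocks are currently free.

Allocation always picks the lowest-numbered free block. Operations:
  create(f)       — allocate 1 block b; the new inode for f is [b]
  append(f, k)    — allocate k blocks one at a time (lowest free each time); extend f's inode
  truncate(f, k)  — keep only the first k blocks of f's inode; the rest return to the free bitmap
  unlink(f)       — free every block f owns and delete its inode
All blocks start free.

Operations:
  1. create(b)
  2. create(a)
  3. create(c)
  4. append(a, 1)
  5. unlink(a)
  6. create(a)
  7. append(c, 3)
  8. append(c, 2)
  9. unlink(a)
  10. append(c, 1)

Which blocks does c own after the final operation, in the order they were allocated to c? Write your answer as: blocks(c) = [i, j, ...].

[1] create(b) — b=0 (map F..........)
[2] create(a) — a=1 b=0 (map FF.........)
[3] create(c) — a=1 b=0 c=2 (map FFF........)
[4] append(a, 1) — a=1,3 b=0 c=2 (map FFFF.......)
[5] unlink(a) — b=0 c=2 (map F.F........)
[6] create(a) — a=1 b=0 c=2 (map FFF........)
[7] append(c, 3) — a=1 b=0 c=2,3,4,5 (map FFFFFF.....)
[8] append(c, 2) — a=1 b=0 c=2,3,4,5,6,7 (map FFFFFFFF...)
[9] unlink(a) — b=0 c=2,3,4,5,6,7 (map F.FFFFFF...)
[10] append(c, 1) — b=0 c=2,3,4,5,6,7,1 (map FFFFFFFF...)

blocks(c) = [2, 3, 4, 5, 6, 7, 1]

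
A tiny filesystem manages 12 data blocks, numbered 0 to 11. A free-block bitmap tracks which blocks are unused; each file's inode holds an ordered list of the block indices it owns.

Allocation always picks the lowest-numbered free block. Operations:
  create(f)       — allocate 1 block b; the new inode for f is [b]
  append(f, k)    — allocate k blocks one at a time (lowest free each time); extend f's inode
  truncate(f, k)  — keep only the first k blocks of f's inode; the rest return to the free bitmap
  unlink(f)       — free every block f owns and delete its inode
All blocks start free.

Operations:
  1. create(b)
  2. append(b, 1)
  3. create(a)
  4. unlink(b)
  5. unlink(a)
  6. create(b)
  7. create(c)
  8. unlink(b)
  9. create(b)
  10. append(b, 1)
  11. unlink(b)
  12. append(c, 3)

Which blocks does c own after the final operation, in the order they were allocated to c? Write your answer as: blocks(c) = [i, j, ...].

create(b): bitmap=F........... | b=[0]
append(b, 1): bitmap=FF.......... | b=[0, 1]
create(a): bitmap=FFF......... | a=[2] b=[0, 1]
unlink(b): bitmap=..F......... | a=[2]
unlink(a): bitmap=............ | 
create(b): bitmap=F........... | b=[0]
create(c): bitmap=FF.......... | b=[0] c=[1]
unlink(b): bitmap=.F.......... | c=[1]
create(b): bitmap=FF.......... | b=[0] c=[1]
append(b, 1): bitmap=FFF......... | b=[0, 2] c=[1]
unlink(b): bitmap=.F.......... | c=[1]
append(c, 3): bitmap=FFFF........ | c=[1, 0, 2, 3]

blocks(c) = [1, 0, 2, 3]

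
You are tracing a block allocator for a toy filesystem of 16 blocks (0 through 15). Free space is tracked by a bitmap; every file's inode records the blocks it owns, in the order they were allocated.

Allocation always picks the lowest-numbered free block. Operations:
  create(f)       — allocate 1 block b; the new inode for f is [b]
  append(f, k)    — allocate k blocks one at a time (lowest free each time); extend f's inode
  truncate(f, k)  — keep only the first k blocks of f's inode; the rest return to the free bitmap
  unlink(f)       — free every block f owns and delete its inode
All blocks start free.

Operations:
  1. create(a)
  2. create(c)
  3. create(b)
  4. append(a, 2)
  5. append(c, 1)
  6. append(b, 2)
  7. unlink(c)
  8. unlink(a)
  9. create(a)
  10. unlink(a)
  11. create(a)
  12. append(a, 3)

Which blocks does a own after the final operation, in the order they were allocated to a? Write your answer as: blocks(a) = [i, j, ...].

blocks(a) = [0, 1, 3, 4]

after create(a) → a:[0]  free=[F...............]
after create(c) → a:[0], c:[1]  free=[FF..............]
after create(b) → a:[0], b:[2], c:[1]  free=[FFF.............]
after append(a, 2) → a:[0, 3, 4], b:[2], c:[1]  free=[FFFFF...........]
after append(c, 1) → a:[0, 3, 4], b:[2], c:[1, 5]  free=[FFFFFF..........]
after append(b, 2) → a:[0, 3, 4], b:[2, 6, 7], c:[1, 5]  free=[FFFFFFFF........]
after unlink(c) → a:[0, 3, 4], b:[2, 6, 7]  free=[F.FFF.FF........]
after unlink(a) → b:[2, 6, 7]  free=[..F...FF........]
after create(a) → a:[0], b:[2, 6, 7]  free=[F.F...FF........]
after unlink(a) → b:[2, 6, 7]  free=[..F...FF........]
after create(a) → a:[0], b:[2, 6, 7]  free=[F.F...FF........]
after append(a, 3) → a:[0, 1, 3, 4], b:[2, 6, 7]  free=[FFFFF.FF........]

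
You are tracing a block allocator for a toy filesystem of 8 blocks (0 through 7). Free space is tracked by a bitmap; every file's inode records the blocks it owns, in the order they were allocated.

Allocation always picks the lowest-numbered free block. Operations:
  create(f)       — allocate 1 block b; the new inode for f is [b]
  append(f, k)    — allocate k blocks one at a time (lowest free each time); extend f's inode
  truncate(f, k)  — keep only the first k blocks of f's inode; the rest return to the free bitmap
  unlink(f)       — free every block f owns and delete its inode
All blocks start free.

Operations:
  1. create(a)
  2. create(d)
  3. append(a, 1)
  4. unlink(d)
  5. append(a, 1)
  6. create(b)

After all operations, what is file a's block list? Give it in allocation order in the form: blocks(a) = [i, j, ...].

  1. create(a)  ⇒  F.......  {a→[0]}
  2. create(d)  ⇒  FF......  {a→[0]; d→[1]}
  3. append(a, 1)  ⇒  FFF.....  {a→[0, 2]; d→[1]}
  4. unlink(d)  ⇒  F.F.....  {a→[0, 2]}
  5. append(a, 1)  ⇒  FFF.....  {a→[0, 2, 1]}
  6. create(b)  ⇒  FFFF....  {a→[0, 2, 1]; b→[3]}

blocks(a) = [0, 2, 1]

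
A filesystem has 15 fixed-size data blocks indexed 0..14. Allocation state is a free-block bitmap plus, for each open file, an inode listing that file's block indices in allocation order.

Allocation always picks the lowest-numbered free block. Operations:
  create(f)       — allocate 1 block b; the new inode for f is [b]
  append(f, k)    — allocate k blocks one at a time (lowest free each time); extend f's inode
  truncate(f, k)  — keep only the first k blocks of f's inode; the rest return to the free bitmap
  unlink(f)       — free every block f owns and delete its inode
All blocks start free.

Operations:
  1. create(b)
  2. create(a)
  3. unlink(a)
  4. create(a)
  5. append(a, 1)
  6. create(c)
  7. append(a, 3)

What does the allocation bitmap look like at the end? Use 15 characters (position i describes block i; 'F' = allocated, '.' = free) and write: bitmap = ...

bitmap = FFFFFFF........

  1. create(b)  ⇒  F..............  {b→[0]}
  2. create(a)  ⇒  FF.............  {a→[1]; b→[0]}
  3. unlink(a)  ⇒  F..............  {b→[0]}
  4. create(a)  ⇒  FF.............  {a→[1]; b→[0]}
  5. append(a, 1)  ⇒  FFF............  {a→[1, 2]; b→[0]}
  6. create(c)  ⇒  FFFF...........  {a→[1, 2]; b→[0]; c→[3]}
  7. append(a, 3)  ⇒  FFFFFFF........  {a→[1, 2, 4, 5, 6]; b→[0]; c→[3]}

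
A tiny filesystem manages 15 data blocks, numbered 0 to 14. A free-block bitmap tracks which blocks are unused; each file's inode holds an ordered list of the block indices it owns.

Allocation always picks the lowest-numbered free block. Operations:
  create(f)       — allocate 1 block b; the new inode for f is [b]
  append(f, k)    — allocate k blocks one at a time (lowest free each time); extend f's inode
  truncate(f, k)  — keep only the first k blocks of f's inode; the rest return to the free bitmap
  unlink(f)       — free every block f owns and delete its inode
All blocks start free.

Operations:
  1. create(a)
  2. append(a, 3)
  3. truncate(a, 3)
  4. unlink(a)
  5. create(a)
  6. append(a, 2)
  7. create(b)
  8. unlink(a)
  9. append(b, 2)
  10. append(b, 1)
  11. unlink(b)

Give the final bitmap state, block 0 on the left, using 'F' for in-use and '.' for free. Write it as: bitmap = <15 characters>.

bitmap = ...............

after create(a) → a:[0]  free=[F..............]
after append(a, 3) → a:[0, 1, 2, 3]  free=[FFFF...........]
after truncate(a, 3) → a:[0, 1, 2]  free=[FFF............]
after unlink(a) →   free=[...............]
after create(a) → a:[0]  free=[F..............]
after append(a, 2) → a:[0, 1, 2]  free=[FFF............]
after create(b) → a:[0, 1, 2], b:[3]  free=[FFFF...........]
after unlink(a) → b:[3]  free=[...F...........]
after append(b, 2) → b:[3, 0, 1]  free=[FF.F...........]
after append(b, 1) → b:[3, 0, 1, 2]  free=[FFFF...........]
after unlink(b) →   free=[...............]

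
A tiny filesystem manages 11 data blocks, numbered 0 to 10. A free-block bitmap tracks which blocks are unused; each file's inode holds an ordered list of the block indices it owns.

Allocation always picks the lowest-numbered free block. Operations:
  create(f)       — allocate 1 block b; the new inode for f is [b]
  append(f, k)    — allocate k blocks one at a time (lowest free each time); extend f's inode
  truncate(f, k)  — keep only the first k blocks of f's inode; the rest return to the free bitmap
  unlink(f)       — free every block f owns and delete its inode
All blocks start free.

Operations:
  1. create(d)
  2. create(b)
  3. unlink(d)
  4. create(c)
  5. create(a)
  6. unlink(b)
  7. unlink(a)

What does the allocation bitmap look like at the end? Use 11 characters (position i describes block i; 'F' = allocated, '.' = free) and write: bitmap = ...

[1] create(d) — d=0 (map F..........)
[2] create(b) — b=1 d=0 (map FF.........)
[3] unlink(d) — b=1 (map .F.........)
[4] create(c) — b=1 c=0 (map FF.........)
[5] create(a) — a=2 b=1 c=0 (map FFF........)
[6] unlink(b) — a=2 c=0 (map F.F........)
[7] unlink(a) — c=0 (map F..........)

bitmap = F..........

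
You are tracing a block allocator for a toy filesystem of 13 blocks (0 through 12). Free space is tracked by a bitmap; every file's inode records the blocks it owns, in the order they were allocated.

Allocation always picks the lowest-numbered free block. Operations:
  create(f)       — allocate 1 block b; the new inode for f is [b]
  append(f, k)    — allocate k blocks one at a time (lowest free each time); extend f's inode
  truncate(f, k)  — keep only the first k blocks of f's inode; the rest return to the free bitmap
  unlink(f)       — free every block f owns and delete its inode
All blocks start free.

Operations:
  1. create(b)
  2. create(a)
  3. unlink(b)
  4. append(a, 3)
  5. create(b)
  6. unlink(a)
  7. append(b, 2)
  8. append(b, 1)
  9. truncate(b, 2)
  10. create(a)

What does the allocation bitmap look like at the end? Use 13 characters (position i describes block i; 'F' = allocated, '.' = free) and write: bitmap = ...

bitmap = FF..F........

after create(b) → b:[0]  free=[F............]
after create(a) → a:[1], b:[0]  free=[FF...........]
after unlink(b) → a:[1]  free=[.F...........]
after append(a, 3) → a:[1, 0, 2, 3]  free=[FFFF.........]
after create(b) → a:[1, 0, 2, 3], b:[4]  free=[FFFFF........]
after unlink(a) → b:[4]  free=[....F........]
after append(b, 2) → b:[4, 0, 1]  free=[FF..F........]
after append(b, 1) → b:[4, 0, 1, 2]  free=[FFF.F........]
after truncate(b, 2) → b:[4, 0]  free=[F...F........]
after create(a) → a:[1], b:[4, 0]  free=[FF..F........]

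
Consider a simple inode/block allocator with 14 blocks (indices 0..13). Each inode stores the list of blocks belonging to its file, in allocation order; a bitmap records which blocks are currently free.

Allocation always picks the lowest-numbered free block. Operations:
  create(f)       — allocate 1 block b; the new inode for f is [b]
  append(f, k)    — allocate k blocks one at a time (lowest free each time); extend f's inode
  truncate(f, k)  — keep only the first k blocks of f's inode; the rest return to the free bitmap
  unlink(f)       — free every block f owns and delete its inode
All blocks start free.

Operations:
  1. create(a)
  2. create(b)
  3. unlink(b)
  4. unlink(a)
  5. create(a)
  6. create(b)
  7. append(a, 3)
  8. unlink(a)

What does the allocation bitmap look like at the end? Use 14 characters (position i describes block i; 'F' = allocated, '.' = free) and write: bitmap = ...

[1] create(a) — a=0 (map F.............)
[2] create(b) — a=0 b=1 (map FF............)
[3] unlink(b) — a=0 (map F.............)
[4] unlink(a) —  (map ..............)
[5] create(a) — a=0 (map F.............)
[6] create(b) — a=0 b=1 (map FF............)
[7] append(a, 3) — a=0,2,3,4 b=1 (map FFFFF.........)
[8] unlink(a) — b=1 (map .F............)

bitmap = .F............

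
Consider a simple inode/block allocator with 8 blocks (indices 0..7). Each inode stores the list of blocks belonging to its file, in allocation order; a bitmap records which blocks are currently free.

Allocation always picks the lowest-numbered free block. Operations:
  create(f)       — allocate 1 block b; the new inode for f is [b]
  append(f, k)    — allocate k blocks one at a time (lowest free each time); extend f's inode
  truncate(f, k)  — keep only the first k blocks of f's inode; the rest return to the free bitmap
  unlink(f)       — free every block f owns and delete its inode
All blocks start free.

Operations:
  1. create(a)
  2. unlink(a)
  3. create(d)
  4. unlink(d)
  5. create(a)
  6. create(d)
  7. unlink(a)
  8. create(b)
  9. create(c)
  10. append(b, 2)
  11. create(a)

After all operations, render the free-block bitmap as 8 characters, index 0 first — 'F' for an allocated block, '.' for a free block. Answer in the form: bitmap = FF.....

after create(a) → a:[0]  free=[F.......]
after unlink(a) →   free=[........]
after create(d) → d:[0]  free=[F.......]
after unlink(d) →   free=[........]
after create(a) → a:[0]  free=[F.......]
after create(d) → a:[0], d:[1]  free=[FF......]
after unlink(a) → d:[1]  free=[.F......]
after create(b) → b:[0], d:[1]  free=[FF......]
after create(c) → b:[0], c:[2], d:[1]  free=[FFF.....]
after append(b, 2) → b:[0, 3, 4], c:[2], d:[1]  free=[FFFFF...]
after create(a) → a:[5], b:[0, 3, 4], c:[2], d:[1]  free=[FFFFFF..]

bitmap = FFFFFF..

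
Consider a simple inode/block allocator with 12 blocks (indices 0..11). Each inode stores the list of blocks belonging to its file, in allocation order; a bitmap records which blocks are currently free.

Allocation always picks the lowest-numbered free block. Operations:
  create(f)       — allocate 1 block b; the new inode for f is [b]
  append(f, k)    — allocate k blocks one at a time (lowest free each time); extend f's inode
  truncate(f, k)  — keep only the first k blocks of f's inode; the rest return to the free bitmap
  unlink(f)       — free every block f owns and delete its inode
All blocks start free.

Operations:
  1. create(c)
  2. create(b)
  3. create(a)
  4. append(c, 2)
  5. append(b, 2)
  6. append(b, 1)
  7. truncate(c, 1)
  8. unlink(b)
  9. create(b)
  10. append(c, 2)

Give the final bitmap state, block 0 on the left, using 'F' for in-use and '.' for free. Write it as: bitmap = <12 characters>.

[1] create(c) — c=0 (map F...........)
[2] create(b) — b=1 c=0 (map FF..........)
[3] create(a) — a=2 b=1 c=0 (map FFF.........)
[4] append(c, 2) — a=2 b=1 c=0,3,4 (map FFFFF.......)
[5] append(b, 2) — a=2 b=1,5,6 c=0,3,4 (map FFFFFFF.....)
[6] append(b, 1) — a=2 b=1,5,6,7 c=0,3,4 (map FFFFFFFF....)
[7] truncate(c, 1) — a=2 b=1,5,6,7 c=0 (map FFF..FFF....)
[8] unlink(b) — a=2 c=0 (map F.F.........)
[9] create(b) — a=2 b=1 c=0 (map FFF.........)
[10] append(c, 2) — a=2 b=1 c=0,3,4 (map FFFFF.......)

bitmap = FFFFF.......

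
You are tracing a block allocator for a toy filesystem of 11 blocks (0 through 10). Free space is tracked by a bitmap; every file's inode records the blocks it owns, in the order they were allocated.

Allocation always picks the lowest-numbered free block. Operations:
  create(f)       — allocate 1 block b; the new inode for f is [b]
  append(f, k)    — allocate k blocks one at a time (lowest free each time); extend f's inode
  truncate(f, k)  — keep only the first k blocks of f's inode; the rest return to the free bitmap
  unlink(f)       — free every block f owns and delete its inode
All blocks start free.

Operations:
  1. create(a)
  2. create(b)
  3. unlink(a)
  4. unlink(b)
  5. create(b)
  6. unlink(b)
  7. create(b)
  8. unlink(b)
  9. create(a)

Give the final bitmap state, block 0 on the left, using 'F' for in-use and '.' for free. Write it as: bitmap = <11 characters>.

create(a): bitmap=F.......... | a=[0]
create(b): bitmap=FF......... | a=[0] b=[1]
unlink(a): bitmap=.F......... | b=[1]
unlink(b): bitmap=........... | 
create(b): bitmap=F.......... | b=[0]
unlink(b): bitmap=........... | 
create(b): bitmap=F.......... | b=[0]
unlink(b): bitmap=........... | 
create(a): bitmap=F.......... | a=[0]

bitmap = F..........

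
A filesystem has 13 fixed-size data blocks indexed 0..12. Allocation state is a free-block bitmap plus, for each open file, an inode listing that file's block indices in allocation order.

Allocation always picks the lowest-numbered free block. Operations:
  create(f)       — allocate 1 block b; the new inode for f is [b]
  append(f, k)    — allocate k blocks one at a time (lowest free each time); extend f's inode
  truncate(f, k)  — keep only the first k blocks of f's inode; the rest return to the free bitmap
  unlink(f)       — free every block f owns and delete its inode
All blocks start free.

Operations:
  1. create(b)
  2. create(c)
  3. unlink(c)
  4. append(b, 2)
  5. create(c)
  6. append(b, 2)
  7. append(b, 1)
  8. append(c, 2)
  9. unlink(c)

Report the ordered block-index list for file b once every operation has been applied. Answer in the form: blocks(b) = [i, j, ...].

blocks(b) = [0, 1, 2, 4, 5, 6]

create(b): bitmap=F............ | b=[0]
create(c): bitmap=FF........... | b=[0] c=[1]
unlink(c): bitmap=F............ | b=[0]
append(b, 2): bitmap=FFF.......... | b=[0, 1, 2]
create(c): bitmap=FFFF......... | b=[0, 1, 2] c=[3]
append(b, 2): bitmap=FFFFFF....... | b=[0, 1, 2, 4, 5] c=[3]
append(b, 1): bitmap=FFFFFFF...... | b=[0, 1, 2, 4, 5, 6] c=[3]
append(c, 2): bitmap=FFFFFFFFF.... | b=[0, 1, 2, 4, 5, 6] c=[3, 7, 8]
unlink(c): bitmap=FFF.FFF...... | b=[0, 1, 2, 4, 5, 6]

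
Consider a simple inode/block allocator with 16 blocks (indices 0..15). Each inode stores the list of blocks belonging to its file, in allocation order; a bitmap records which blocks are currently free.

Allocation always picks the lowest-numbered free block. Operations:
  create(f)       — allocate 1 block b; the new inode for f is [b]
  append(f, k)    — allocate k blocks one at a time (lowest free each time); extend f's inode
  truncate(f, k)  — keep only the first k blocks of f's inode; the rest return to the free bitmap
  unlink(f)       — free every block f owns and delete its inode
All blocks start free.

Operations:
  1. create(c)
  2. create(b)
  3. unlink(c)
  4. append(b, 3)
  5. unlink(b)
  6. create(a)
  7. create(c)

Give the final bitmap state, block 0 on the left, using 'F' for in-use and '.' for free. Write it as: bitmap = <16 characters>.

bitmap = FF..............

after create(c) → c:[0]  free=[F...............]
after create(b) → b:[1], c:[0]  free=[FF..............]
after unlink(c) → b:[1]  free=[.F..............]
after append(b, 3) → b:[1, 0, 2, 3]  free=[FFFF............]
after unlink(b) →   free=[................]
after create(a) → a:[0]  free=[F...............]
after create(c) → a:[0], c:[1]  free=[FF..............]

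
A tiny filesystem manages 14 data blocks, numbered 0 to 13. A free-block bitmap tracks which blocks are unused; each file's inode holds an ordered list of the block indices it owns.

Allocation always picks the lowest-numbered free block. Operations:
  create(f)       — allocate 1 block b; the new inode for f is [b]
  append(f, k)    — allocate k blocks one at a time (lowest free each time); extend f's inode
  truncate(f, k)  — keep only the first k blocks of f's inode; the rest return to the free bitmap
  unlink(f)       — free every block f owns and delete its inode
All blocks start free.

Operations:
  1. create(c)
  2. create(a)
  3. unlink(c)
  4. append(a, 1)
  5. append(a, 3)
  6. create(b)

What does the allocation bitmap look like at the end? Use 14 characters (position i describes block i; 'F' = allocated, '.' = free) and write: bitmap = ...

bitmap = FFFFFF........

after create(c) → c:[0]  free=[F.............]
after create(a) → a:[1], c:[0]  free=[FF............]
after unlink(c) → a:[1]  free=[.F............]
after append(a, 1) → a:[1, 0]  free=[FF............]
after append(a, 3) → a:[1, 0, 2, 3, 4]  free=[FFFFF.........]
after create(b) → a:[1, 0, 2, 3, 4], b:[5]  free=[FFFFFF........]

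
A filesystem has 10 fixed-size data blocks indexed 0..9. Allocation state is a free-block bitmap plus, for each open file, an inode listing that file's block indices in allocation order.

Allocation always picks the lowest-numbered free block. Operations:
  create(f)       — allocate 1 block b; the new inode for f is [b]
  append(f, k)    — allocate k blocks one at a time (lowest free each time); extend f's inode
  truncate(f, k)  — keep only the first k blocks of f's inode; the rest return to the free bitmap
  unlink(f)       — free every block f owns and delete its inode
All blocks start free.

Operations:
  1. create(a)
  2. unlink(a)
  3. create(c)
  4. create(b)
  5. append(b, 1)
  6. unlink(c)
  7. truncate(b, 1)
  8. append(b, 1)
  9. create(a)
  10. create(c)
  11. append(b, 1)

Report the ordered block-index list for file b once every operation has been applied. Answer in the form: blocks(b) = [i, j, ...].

[1] create(a) — a=0 (map F.........)
[2] unlink(a) —  (map ..........)
[3] create(c) — c=0 (map F.........)
[4] create(b) — b=1 c=0 (map FF........)
[5] append(b, 1) — b=1,2 c=0 (map FFF.......)
[6] unlink(c) — b=1,2 (map .FF.......)
[7] truncate(b, 1) — b=1 (map .F........)
[8] append(b, 1) — b=1,0 (map FF........)
[9] create(a) — a=2 b=1,0 (map FFF.......)
[10] create(c) — a=2 b=1,0 c=3 (map FFFF......)
[11] append(b, 1) — a=2 b=1,0,4 c=3 (map FFFFF.....)

blocks(b) = [1, 0, 4]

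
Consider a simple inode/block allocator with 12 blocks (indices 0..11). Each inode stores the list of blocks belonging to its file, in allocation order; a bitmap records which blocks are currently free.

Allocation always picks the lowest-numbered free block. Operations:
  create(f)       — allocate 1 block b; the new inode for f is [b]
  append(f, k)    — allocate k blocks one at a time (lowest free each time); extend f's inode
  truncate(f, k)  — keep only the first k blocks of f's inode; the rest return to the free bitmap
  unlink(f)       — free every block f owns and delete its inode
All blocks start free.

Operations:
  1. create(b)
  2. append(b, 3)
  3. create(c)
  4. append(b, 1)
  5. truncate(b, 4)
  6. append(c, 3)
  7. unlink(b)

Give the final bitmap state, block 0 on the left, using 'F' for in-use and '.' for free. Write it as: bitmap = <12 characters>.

[1] create(b) — b=0 (map F...........)
[2] append(b, 3) — b=0,1,2,3 (map FFFF........)
[3] create(c) — b=0,1,2,3 c=4 (map FFFFF.......)
[4] append(b, 1) — b=0,1,2,3,5 c=4 (map FFFFFF......)
[5] truncate(b, 4) — b=0,1,2,3 c=4 (map FFFFF.......)
[6] append(c, 3) — b=0,1,2,3 c=4,5,6,7 (map FFFFFFFF....)
[7] unlink(b) — c=4,5,6,7 (map ....FFFF....)

bitmap = ....FFFF....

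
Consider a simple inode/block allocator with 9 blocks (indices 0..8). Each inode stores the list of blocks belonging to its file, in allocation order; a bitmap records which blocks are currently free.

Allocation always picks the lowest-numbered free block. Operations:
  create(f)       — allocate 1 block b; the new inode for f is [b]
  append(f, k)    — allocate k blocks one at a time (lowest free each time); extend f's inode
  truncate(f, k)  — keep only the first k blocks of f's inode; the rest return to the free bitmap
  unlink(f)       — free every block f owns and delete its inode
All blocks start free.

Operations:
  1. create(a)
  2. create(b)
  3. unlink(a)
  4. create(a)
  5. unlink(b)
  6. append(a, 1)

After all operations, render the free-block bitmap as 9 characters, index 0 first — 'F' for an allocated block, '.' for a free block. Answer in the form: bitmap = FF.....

bitmap = FF.......

after create(a) → a:[0]  free=[F........]
after create(b) → a:[0], b:[1]  free=[FF.......]
after unlink(a) → b:[1]  free=[.F.......]
after create(a) → a:[0], b:[1]  free=[FF.......]
after unlink(b) → a:[0]  free=[F........]
after append(a, 1) → a:[0, 1]  free=[FF.......]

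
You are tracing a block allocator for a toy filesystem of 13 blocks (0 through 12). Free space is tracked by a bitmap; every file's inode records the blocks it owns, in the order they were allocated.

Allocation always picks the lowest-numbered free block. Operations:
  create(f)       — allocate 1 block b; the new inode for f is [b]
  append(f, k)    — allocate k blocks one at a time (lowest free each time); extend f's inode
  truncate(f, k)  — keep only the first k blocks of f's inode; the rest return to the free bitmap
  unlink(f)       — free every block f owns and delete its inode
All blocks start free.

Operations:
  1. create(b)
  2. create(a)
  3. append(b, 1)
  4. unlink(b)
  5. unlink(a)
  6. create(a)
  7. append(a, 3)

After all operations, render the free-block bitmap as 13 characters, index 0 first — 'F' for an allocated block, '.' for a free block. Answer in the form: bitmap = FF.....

bitmap = FFFF.........

[1] create(b) — b=0 (map F............)
[2] create(a) — a=1 b=0 (map FF...........)
[3] append(b, 1) — a=1 b=0,2 (map FFF..........)
[4] unlink(b) — a=1 (map .F...........)
[5] unlink(a) —  (map .............)
[6] create(a) — a=0 (map F............)
[7] append(a, 3) — a=0,1,2,3 (map FFFF.........)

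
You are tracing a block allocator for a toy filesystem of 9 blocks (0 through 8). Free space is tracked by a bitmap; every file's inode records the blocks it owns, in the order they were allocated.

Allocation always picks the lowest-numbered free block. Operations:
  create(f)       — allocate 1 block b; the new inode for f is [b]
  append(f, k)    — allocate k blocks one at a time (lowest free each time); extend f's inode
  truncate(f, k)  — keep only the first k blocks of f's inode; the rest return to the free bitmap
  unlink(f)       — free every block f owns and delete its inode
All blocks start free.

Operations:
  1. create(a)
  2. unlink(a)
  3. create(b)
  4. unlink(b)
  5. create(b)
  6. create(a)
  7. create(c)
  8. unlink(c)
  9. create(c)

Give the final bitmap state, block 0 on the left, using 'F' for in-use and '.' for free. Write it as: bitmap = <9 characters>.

bitmap = FFF......

create(a): bitmap=F........ | a=[0]
unlink(a): bitmap=......... | 
create(b): bitmap=F........ | b=[0]
unlink(b): bitmap=......... | 
create(b): bitmap=F........ | b=[0]
create(a): bitmap=FF....... | a=[1] b=[0]
create(c): bitmap=FFF...... | a=[1] b=[0] c=[2]
unlink(c): bitmap=FF....... | a=[1] b=[0]
create(c): bitmap=FFF...... | a=[1] b=[0] c=[2]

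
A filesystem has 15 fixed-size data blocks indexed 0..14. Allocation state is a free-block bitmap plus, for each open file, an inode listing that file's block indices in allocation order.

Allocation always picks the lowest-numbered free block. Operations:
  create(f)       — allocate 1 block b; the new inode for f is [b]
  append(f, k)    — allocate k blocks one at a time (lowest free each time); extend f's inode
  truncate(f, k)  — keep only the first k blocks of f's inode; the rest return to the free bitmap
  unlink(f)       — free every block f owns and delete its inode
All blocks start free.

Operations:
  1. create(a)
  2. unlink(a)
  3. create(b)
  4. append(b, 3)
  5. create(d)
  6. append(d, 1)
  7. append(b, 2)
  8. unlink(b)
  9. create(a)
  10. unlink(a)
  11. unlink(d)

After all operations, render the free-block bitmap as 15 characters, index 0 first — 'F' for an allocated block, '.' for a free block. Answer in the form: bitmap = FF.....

after create(a) → a:[0]  free=[F..............]
after unlink(a) →   free=[...............]
after create(b) → b:[0]  free=[F..............]
after append(b, 3) → b:[0, 1, 2, 3]  free=[FFFF...........]
after create(d) → b:[0, 1, 2, 3], d:[4]  free=[FFFFF..........]
after append(d, 1) → b:[0, 1, 2, 3], d:[4, 5]  free=[FFFFFF.........]
after append(b, 2) → b:[0, 1, 2, 3, 6, 7], d:[4, 5]  free=[FFFFFFFF.......]
after unlink(b) → d:[4, 5]  free=[....FF.........]
after create(a) → a:[0], d:[4, 5]  free=[F...FF.........]
after unlink(a) → d:[4, 5]  free=[....FF.........]
after unlink(d) →   free=[...............]

bitmap = ...............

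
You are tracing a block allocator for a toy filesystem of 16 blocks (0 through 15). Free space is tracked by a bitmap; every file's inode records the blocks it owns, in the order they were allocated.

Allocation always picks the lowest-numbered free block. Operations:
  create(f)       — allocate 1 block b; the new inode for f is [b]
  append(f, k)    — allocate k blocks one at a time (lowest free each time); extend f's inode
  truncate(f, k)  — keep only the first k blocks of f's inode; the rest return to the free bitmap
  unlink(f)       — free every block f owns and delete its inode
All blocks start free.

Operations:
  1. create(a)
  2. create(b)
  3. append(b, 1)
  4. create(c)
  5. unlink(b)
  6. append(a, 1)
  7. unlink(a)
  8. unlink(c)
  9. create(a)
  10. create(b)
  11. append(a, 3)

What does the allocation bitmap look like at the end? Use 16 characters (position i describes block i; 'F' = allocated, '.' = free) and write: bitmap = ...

after create(a) → a:[0]  free=[F...............]
after create(b) → a:[0], b:[1]  free=[FF..............]
after append(b, 1) → a:[0], b:[1, 2]  free=[FFF.............]
after create(c) → a:[0], b:[1, 2], c:[3]  free=[FFFF............]
after unlink(b) → a:[0], c:[3]  free=[F..F............]
after append(a, 1) → a:[0, 1], c:[3]  free=[FF.F............]
after unlink(a) → c:[3]  free=[...F............]
after unlink(c) →   free=[................]
after create(a) → a:[0]  free=[F...............]
after create(b) → a:[0], b:[1]  free=[FF..............]
after append(a, 3) → a:[0, 2, 3, 4], b:[1]  free=[FFFFF...........]

bitmap = FFFFF...........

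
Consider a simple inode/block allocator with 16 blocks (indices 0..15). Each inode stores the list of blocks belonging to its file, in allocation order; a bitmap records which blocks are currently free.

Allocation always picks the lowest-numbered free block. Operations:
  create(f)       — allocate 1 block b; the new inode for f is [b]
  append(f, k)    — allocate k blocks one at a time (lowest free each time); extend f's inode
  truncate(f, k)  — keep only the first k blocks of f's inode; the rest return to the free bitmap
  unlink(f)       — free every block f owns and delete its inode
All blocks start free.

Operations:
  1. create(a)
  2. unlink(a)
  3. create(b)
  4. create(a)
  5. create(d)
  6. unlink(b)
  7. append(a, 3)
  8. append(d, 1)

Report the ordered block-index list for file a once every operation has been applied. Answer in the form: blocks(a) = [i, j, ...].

after create(a) → a:[0]  free=[F...............]
after unlink(a) →   free=[................]
after create(b) → b:[0]  free=[F...............]
after create(a) → a:[1], b:[0]  free=[FF..............]
after create(d) → a:[1], b:[0], d:[2]  free=[FFF.............]
after unlink(b) → a:[1], d:[2]  free=[.FF.............]
after append(a, 3) → a:[1, 0, 3, 4], d:[2]  free=[FFFFF...........]
after append(d, 1) → a:[1, 0, 3, 4], d:[2, 5]  free=[FFFFFF..........]

blocks(a) = [1, 0, 3, 4]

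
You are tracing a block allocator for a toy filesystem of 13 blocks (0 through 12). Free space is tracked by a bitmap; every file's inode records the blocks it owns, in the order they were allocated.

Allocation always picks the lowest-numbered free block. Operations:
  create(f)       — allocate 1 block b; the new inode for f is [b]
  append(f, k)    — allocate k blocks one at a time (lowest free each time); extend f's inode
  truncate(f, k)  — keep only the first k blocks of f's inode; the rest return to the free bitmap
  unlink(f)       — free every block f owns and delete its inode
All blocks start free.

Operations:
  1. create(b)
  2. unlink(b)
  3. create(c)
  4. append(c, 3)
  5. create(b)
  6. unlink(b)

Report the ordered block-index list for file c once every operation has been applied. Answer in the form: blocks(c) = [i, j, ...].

[1] create(b) — b=0 (map F............)
[2] unlink(b) —  (map .............)
[3] create(c) — c=0 (map F............)
[4] append(c, 3) — c=0,1,2,3 (map FFFF.........)
[5] create(b) — b=4 c=0,1,2,3 (map FFFFF........)
[6] unlink(b) — c=0,1,2,3 (map FFFF.........)

blocks(c) = [0, 1, 2, 3]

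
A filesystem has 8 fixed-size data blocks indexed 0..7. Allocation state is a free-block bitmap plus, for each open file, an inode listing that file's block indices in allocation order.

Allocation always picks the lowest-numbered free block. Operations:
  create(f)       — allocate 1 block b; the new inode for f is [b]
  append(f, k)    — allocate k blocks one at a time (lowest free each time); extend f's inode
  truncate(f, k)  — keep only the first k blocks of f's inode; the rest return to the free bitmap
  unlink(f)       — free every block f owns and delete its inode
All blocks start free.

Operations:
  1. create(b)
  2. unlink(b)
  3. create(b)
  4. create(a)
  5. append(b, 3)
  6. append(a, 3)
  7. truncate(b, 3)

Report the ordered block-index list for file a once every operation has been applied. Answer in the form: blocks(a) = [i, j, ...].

[1] create(b) — b=0 (map F.......)
[2] unlink(b) —  (map ........)
[3] create(b) — b=0 (map F.......)
[4] create(a) — a=1 b=0 (map FF......)
[5] append(b, 3) — a=1 b=0,2,3,4 (map FFFFF...)
[6] append(a, 3) — a=1,5,6,7 b=0,2,3,4 (map FFFFFFFF)
[7] truncate(b, 3) — a=1,5,6,7 b=0,2,3 (map FFFF.FFF)

blocks(a) = [1, 5, 6, 7]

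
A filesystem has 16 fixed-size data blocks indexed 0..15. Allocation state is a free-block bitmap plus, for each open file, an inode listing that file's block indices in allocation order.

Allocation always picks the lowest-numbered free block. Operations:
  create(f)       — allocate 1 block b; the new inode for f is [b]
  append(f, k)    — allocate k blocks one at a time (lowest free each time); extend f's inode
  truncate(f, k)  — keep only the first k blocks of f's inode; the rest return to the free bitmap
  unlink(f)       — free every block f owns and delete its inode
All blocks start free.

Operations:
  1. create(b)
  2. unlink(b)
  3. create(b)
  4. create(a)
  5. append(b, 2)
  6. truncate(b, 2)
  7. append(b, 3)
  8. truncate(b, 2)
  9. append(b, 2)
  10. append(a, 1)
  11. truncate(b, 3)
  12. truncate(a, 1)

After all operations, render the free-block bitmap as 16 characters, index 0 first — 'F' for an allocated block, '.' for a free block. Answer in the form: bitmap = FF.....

[1] create(b) — b=0 (map F...............)
[2] unlink(b) —  (map ................)
[3] create(b) — b=0 (map F...............)
[4] create(a) — a=1 b=0 (map FF..............)
[5] append(b, 2) — a=1 b=0,2,3 (map FFFF............)
[6] truncate(b, 2) — a=1 b=0,2 (map FFF.............)
[7] append(b, 3) — a=1 b=0,2,3,4,5 (map FFFFFF..........)
[8] truncate(b, 2) — a=1 b=0,2 (map FFF.............)
[9] append(b, 2) — a=1 b=0,2,3,4 (map FFFFF...........)
[10] append(a, 1) — a=1,5 b=0,2,3,4 (map FFFFFF..........)
[11] truncate(b, 3) — a=1,5 b=0,2,3 (map FFFF.F..........)
[12] truncate(a, 1) — a=1 b=0,2,3 (map FFFF............)

bitmap = FFFF............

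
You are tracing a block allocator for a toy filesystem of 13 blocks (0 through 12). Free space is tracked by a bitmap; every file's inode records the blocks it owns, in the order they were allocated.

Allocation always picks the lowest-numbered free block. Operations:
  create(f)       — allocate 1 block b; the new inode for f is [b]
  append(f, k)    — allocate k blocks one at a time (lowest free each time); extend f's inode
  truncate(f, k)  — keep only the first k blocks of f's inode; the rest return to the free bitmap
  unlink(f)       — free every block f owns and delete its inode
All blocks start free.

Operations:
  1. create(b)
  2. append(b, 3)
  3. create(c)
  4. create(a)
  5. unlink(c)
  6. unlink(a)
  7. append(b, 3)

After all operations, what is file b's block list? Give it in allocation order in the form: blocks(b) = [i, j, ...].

blocks(b) = [0, 1, 2, 3, 4, 5, 6]

  1. create(b)  ⇒  F............  {b→[0]}
  2. append(b, 3)  ⇒  FFFF.........  {b→[0, 1, 2, 3]}
  3. create(c)  ⇒  FFFFF........  {b→[0, 1, 2, 3]; c→[4]}
  4. create(a)  ⇒  FFFFFF.......  {a→[5]; b→[0, 1, 2, 3]; c→[4]}
  5. unlink(c)  ⇒  FFFF.F.......  {a→[5]; b→[0, 1, 2, 3]}
  6. unlink(a)  ⇒  FFFF.........  {b→[0, 1, 2, 3]}
  7. append(b, 3)  ⇒  FFFFFFF......  {b→[0, 1, 2, 3, 4, 5, 6]}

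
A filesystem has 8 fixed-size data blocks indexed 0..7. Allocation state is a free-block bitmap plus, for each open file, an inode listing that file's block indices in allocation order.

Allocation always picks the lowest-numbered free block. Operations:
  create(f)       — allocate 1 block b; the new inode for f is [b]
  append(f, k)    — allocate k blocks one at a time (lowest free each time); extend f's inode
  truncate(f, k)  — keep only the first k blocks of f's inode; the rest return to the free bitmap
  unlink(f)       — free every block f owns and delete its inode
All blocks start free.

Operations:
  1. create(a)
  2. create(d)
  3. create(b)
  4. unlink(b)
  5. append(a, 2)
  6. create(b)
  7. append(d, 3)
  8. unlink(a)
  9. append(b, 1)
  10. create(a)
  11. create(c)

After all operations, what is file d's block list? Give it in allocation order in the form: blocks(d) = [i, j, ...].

after create(a) → a:[0]  free=[F.......]
after create(d) → a:[0], d:[1]  free=[FF......]
after create(b) → a:[0], b:[2], d:[1]  free=[FFF.....]
after unlink(b) → a:[0], d:[1]  free=[FF......]
after append(a, 2) → a:[0, 2, 3], d:[1]  free=[FFFF....]
after create(b) → a:[0, 2, 3], b:[4], d:[1]  free=[FFFFF...]
after append(d, 3) → a:[0, 2, 3], b:[4], d:[1, 5, 6, 7]  free=[FFFFFFFF]
after unlink(a) → b:[4], d:[1, 5, 6, 7]  free=[.F..FFFF]
after append(b, 1) → b:[4, 0], d:[1, 5, 6, 7]  free=[FF..FFFF]
after create(a) → a:[2], b:[4, 0], d:[1, 5, 6, 7]  free=[FFF.FFFF]
after create(c) → a:[2], b:[4, 0], c:[3], d:[1, 5, 6, 7]  free=[FFFFFFFF]

blocks(d) = [1, 5, 6, 7]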